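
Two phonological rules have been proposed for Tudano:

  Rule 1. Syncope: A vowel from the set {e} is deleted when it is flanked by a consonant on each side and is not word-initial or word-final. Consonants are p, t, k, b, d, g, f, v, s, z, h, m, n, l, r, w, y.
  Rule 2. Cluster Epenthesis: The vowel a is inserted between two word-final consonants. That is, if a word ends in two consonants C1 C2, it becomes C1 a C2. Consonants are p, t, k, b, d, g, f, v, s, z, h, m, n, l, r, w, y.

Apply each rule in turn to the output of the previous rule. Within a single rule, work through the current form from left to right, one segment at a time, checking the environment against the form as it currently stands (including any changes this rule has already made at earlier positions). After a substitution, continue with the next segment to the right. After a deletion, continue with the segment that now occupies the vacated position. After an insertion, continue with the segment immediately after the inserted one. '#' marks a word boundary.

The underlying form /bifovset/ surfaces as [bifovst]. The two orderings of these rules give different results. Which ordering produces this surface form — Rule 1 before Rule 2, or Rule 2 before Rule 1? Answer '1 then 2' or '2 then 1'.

Order 1 then 2:
  1 Syncope: [bifovset] → [bifovst]
  2 Cluster Epenthesis: [bifovst] → [bifovsat]
  result: [bifovsat]
Order 2 then 1:
  2 Cluster Epenthesis: no change — [bifovset]
  1 Syncope: [bifovset] → [bifovst]
  result: [bifovst]

2 then 1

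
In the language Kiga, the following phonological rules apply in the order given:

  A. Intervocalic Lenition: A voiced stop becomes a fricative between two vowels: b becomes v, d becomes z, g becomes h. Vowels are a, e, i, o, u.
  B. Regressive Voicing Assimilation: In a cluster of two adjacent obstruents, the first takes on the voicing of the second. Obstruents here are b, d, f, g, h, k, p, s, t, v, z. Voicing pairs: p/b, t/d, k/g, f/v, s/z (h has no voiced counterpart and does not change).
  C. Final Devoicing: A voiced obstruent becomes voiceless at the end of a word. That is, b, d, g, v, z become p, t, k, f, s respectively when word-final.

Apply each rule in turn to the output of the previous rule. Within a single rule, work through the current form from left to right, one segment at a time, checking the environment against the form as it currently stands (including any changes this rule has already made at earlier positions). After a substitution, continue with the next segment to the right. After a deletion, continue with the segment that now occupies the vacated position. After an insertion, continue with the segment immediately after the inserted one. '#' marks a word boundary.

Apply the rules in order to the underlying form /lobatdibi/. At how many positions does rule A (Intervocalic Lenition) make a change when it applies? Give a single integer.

2

A Intervocalic Lenition: [lobatdibi] → [lovatdivi]
B Regressive Voicing Assimilation: [lovatdivi] → [lovaddivi]
C Final Devoicing: no change — [lovaddivi]
Rule A changed 2 position(s).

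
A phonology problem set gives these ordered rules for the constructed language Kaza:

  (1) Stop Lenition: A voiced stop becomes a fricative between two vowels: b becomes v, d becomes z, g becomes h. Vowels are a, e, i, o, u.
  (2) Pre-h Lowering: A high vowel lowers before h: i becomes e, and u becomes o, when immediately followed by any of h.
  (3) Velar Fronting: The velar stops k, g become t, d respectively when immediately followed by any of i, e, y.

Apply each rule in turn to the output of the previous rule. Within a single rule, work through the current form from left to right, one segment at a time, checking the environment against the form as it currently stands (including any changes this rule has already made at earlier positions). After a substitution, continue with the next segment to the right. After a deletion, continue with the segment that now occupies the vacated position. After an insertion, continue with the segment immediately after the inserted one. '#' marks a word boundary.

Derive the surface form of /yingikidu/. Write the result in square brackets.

[yinditizu]

(1) Stop Lenition: [yingikidu] → [yingikizu]
(2) Pre-h Lowering: no change — [yingikizu]
(3) Velar Fronting: [yingikizu] → [yinditizu]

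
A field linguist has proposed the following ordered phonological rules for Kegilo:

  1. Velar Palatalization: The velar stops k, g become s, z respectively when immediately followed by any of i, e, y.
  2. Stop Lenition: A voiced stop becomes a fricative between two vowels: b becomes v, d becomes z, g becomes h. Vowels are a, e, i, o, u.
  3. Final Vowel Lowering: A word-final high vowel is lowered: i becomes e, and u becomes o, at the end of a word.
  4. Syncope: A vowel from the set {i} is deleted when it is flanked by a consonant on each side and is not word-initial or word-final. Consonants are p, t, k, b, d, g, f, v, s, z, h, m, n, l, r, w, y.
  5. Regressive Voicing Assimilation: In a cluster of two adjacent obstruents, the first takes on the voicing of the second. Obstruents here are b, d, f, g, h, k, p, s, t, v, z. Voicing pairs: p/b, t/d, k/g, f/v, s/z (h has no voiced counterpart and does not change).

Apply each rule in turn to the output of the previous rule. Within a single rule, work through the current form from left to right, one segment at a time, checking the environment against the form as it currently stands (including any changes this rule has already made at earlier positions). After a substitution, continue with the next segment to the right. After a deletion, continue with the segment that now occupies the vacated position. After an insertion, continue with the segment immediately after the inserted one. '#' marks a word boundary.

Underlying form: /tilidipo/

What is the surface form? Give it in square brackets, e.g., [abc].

[tlspo]

1 Velar Palatalization: no change — [tilidipo]
2 Stop Lenition: [tilidipo] → [tilizipo]
3 Final Vowel Lowering: no change — [tilizipo]
4 Syncope: [tilizipo] → [tlzpo]
5 Regressive Voicing Assimilation: [tlzpo] → [tlspo]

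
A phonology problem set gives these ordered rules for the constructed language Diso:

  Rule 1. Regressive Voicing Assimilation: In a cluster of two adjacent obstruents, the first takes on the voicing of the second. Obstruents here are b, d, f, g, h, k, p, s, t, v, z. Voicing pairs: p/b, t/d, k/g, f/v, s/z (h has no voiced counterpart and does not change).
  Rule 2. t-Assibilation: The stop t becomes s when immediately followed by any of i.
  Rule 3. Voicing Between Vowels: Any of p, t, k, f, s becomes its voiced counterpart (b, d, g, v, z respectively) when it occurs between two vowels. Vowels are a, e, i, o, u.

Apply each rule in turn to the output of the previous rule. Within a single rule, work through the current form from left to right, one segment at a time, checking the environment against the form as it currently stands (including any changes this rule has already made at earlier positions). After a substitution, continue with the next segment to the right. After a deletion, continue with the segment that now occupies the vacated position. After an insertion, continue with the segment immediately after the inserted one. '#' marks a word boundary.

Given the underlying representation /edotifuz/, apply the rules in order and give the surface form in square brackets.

Rule 1 Regressive Voicing Assimilation: no change — [edotifuz]
Rule 2 t-Assibilation: [edotifuz] → [edosifuz]
Rule 3 Voicing Between Vowels: [edosifuz] → [edozivuz]

[edozivuz]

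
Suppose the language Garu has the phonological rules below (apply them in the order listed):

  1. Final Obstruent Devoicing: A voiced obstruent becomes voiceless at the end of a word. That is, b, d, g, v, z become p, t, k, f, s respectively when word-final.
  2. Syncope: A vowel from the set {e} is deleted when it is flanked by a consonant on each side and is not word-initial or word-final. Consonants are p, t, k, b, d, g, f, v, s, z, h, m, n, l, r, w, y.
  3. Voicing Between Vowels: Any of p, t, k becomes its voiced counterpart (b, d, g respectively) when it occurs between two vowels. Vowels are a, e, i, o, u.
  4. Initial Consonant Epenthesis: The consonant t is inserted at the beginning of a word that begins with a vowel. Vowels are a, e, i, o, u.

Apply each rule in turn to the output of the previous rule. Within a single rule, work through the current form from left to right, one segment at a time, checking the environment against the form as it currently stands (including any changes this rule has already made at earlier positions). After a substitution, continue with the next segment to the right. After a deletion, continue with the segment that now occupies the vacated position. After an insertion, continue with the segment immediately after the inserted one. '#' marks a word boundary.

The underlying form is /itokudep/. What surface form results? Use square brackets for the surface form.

1 Final Obstruent Devoicing: no change — [itokudep]
2 Syncope: [itokudep] → [itokudp]
3 Voicing Between Vowels: [itokudp] → [idogudp]
4 Initial Consonant Epenthesis: [idogudp] → [tidogudp]

[tidogudp]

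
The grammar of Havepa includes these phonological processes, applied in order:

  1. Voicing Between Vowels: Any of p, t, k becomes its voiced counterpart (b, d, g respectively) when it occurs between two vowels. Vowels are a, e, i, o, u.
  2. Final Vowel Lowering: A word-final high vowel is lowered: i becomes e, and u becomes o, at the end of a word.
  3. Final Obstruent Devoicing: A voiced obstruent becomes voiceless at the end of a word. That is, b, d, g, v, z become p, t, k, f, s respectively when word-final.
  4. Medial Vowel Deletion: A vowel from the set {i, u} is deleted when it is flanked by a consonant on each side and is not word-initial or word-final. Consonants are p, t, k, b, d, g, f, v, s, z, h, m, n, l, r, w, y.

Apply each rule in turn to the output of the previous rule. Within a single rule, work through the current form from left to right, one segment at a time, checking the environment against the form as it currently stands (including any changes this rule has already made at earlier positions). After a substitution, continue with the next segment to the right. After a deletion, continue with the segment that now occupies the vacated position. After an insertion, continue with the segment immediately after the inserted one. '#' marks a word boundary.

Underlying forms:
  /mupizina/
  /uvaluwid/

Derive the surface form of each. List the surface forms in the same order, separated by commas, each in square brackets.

/mupizina/:
  1 Voicing Between Vowels: [mupizina] → [mubizina]
  2 Final Vowel Lowering: no change — [mubizina]
  3 Final Obstruent Devoicing: no change — [mubizina]
  4 Medial Vowel Deletion: [mubizina] → [mbzna]
/uvaluwid/:
  1 Voicing Between Vowels: no change — [uvaluwid]
  2 Final Vowel Lowering: no change — [uvaluwid]
  3 Final Obstruent Devoicing: [uvaluwid] → [uvaluwit]
  4 Medial Vowel Deletion: [uvaluwit] → [uvalwt]

[mbzna], [uvalwt]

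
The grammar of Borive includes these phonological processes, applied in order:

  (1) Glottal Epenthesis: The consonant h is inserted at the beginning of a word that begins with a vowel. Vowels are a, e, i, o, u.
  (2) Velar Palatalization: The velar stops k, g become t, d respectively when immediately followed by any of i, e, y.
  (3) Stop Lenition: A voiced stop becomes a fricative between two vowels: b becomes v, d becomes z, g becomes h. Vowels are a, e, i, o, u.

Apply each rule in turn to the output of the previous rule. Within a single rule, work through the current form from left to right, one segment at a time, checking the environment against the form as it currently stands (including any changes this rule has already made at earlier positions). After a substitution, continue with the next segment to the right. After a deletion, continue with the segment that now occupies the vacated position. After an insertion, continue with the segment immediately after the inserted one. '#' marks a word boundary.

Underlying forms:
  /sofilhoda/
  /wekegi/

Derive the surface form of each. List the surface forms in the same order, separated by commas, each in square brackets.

/sofilhoda/:
  (1) Glottal Epenthesis: no change — [sofilhoda]
  (2) Velar Palatalization: no change — [sofilhoda]
  (3) Stop Lenition: [sofilhoda] → [sofilhoza]
/wekegi/:
  (1) Glottal Epenthesis: no change — [wekegi]
  (2) Velar Palatalization: [wekegi] → [wetedi]
  (3) Stop Lenition: [wetedi] → [wetezi]

[sofilhoza], [wetezi]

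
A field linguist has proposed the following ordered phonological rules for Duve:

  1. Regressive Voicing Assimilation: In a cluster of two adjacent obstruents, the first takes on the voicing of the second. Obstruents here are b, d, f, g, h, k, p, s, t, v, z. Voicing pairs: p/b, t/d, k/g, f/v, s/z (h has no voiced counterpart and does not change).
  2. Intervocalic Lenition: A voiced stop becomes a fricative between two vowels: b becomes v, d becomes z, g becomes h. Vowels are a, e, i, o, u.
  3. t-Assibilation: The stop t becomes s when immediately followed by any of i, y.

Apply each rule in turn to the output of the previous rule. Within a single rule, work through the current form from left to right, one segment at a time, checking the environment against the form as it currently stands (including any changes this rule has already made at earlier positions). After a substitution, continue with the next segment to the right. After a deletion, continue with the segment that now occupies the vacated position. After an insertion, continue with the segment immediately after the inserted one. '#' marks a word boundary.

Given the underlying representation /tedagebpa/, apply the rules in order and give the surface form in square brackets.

1 Regressive Voicing Assimilation: [tedagebpa] → [tedageppa]
2 Intervocalic Lenition: [tedageppa] → [tezaheppa]
3 t-Assibilation: no change — [tezaheppa]

[tezaheppa]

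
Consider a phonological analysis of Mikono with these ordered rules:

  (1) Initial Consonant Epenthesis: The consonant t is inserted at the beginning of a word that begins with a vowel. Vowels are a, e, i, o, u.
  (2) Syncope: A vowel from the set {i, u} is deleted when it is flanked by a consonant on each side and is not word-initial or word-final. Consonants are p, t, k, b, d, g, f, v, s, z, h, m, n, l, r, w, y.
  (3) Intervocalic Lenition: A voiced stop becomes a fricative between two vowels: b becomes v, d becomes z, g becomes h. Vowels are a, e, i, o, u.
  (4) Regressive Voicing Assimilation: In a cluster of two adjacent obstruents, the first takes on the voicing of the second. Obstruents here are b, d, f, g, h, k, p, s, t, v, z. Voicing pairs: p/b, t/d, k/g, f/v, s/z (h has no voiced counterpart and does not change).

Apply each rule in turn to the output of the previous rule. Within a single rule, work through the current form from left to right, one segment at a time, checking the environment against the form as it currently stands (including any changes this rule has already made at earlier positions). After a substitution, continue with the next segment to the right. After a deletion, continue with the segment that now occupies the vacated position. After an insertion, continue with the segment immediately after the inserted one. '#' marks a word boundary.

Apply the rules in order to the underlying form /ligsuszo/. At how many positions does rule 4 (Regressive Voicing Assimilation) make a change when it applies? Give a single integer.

2

(1) Initial Consonant Epenthesis: no change — [ligsuszo]
(2) Syncope: [ligsuszo] → [lgsszo]
(3) Intervocalic Lenition: no change — [lgsszo]
(4) Regressive Voicing Assimilation: [lgsszo] → [lkszzo]
Rule 4 changed 2 position(s).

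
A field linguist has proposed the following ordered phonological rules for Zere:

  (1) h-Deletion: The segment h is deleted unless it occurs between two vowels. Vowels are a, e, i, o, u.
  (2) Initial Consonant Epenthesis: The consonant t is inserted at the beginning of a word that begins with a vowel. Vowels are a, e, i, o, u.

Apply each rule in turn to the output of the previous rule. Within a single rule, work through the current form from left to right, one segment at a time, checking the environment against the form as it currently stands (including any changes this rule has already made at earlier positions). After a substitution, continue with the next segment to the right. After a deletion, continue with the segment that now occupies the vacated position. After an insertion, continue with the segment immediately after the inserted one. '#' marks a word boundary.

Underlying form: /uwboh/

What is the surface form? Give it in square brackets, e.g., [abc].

(1) h-Deletion: [uwboh] → [uwbo]
(2) Initial Consonant Epenthesis: [uwbo] → [tuwbo]

[tuwbo]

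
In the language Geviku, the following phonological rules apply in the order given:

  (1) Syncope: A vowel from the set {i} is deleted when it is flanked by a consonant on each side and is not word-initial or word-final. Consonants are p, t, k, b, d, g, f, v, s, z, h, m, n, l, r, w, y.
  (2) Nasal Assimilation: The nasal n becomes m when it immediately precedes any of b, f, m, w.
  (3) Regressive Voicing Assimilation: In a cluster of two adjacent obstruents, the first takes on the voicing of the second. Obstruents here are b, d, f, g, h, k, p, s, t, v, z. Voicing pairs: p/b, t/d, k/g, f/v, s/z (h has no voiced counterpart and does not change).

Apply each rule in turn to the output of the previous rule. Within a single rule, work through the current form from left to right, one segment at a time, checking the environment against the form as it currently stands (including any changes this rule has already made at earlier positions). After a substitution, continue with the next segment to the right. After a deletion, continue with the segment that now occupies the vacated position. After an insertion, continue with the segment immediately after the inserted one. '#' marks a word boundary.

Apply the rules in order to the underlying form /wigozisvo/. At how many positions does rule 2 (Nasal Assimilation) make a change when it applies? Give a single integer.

(1) Syncope: [wigozisvo] → [wgozsvo]
(2) Nasal Assimilation: no change — [wgozsvo]
(3) Regressive Voicing Assimilation: [wgozsvo] → [wgoszvo]
Rule 2 changed 0 position(s).

0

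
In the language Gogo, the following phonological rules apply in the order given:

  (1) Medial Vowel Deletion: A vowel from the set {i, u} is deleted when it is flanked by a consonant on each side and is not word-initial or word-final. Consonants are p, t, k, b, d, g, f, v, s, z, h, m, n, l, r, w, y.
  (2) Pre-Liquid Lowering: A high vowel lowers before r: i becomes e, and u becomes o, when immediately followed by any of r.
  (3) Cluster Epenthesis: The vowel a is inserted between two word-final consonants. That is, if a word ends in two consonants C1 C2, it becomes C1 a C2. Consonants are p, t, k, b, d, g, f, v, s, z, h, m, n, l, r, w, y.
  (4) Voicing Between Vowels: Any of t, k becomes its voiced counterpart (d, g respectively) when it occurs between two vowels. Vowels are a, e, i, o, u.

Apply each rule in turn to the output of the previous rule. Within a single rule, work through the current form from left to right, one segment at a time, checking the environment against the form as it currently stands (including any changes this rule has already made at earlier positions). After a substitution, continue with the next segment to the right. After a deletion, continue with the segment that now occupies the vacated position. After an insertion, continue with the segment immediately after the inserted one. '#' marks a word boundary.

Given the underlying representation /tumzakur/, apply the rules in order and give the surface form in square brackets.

[tmzagar]

(1) Medial Vowel Deletion: [tumzakur] → [tmzakr]
(2) Pre-Liquid Lowering: no change — [tmzakr]
(3) Cluster Epenthesis: [tmzakr] → [tmzakar]
(4) Voicing Between Vowels: [tmzakar] → [tmzagar]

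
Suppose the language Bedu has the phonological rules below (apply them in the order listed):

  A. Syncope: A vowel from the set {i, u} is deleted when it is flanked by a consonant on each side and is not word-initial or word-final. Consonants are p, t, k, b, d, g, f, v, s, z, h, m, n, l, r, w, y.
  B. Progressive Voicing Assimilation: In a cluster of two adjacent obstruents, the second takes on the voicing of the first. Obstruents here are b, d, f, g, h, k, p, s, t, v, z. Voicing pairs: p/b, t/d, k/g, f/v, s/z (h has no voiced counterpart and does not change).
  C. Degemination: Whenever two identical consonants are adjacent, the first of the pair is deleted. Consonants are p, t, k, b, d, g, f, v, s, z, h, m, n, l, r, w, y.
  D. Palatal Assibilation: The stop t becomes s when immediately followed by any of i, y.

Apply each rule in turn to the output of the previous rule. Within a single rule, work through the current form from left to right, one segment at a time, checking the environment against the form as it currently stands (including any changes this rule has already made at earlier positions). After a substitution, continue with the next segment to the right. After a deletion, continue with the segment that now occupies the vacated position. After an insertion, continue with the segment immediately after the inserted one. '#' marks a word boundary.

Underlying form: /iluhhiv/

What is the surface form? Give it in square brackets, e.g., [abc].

[ilhf]

A Syncope: [iluhhiv] → [ilhhv]
B Progressive Voicing Assimilation: [ilhhv] → [ilhhf]
C Degemination: [ilhhf] → [ilhf]
D Palatal Assibilation: no change — [ilhf]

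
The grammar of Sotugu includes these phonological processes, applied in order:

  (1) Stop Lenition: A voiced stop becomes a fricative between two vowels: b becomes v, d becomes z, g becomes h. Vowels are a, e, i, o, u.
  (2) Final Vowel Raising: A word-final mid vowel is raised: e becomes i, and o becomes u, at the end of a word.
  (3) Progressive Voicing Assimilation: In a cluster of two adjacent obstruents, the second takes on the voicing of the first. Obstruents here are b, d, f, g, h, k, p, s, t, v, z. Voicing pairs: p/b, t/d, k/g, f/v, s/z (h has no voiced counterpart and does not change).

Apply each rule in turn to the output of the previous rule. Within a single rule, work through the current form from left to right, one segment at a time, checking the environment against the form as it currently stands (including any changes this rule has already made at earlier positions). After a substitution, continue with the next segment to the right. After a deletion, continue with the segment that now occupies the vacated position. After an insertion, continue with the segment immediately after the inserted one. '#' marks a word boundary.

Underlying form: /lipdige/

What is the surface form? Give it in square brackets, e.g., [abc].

[liptihi]

(1) Stop Lenition: [lipdige] → [lipdihe]
(2) Final Vowel Raising: [lipdihe] → [lipdihi]
(3) Progressive Voicing Assimilation: [lipdihi] → [liptihi]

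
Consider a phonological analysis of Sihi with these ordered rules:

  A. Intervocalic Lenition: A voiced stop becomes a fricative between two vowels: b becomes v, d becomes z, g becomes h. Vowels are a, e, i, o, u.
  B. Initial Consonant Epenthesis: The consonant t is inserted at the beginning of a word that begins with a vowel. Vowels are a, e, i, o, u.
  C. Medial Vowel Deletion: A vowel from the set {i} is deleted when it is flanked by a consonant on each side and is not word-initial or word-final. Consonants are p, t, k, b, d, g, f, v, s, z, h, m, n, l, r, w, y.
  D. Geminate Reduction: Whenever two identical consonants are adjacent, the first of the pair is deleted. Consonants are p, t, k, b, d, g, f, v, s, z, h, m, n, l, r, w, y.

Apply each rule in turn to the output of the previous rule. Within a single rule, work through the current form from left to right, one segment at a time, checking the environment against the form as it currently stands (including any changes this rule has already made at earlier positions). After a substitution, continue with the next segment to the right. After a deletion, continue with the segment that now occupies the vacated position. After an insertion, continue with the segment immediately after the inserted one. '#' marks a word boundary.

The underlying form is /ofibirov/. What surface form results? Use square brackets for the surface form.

[tofvrov]

A Intervocalic Lenition: [ofibirov] → [ofivirov]
B Initial Consonant Epenthesis: [ofivirov] → [tofivirov]
C Medial Vowel Deletion: [tofivirov] → [tofvrov]
D Geminate Reduction: no change — [tofvrov]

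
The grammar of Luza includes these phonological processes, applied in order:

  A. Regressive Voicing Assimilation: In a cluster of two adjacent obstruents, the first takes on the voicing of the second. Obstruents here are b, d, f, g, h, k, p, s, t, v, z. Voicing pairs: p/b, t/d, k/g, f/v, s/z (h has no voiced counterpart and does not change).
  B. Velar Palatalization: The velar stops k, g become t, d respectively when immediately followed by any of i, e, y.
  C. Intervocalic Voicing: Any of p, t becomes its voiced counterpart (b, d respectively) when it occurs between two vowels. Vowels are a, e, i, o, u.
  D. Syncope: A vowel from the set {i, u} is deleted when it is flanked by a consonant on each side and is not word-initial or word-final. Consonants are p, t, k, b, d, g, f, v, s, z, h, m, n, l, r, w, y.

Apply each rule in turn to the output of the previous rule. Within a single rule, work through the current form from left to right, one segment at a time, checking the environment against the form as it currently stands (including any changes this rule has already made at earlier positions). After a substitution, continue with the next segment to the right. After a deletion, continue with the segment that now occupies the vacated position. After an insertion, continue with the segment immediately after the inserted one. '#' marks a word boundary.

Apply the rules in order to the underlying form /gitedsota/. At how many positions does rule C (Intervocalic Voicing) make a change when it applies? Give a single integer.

2

A Regressive Voicing Assimilation: [gitedsota] → [gitetsota]
B Velar Palatalization: [gitetsota] → [ditetsota]
C Intervocalic Voicing: [ditetsota] → [didetsoda]
D Syncope: [didetsoda] → [ddetsoda]
Rule C changed 2 position(s).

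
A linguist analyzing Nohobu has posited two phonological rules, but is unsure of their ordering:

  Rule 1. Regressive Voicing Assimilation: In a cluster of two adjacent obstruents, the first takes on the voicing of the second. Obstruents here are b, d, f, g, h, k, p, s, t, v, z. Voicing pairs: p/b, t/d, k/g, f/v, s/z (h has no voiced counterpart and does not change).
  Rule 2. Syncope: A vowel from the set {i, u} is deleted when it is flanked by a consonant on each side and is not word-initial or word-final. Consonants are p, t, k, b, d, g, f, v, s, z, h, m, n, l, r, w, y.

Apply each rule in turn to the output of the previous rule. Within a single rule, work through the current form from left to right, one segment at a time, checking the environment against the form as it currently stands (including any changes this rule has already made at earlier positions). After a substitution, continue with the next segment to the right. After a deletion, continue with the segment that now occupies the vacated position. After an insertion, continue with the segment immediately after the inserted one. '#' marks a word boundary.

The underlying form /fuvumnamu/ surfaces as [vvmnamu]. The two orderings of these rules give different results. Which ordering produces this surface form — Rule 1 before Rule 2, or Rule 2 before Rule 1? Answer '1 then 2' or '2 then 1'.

2 then 1

Order 1 then 2:
  1 Regressive Voicing Assimilation: no change — [fuvumnamu]
  2 Syncope: [fuvumnamu] → [fvmnamu]
  result: [fvmnamu]
Order 2 then 1:
  2 Syncope: [fuvumnamu] → [fvmnamu]
  1 Regressive Voicing Assimilation: [fvmnamu] → [vvmnamu]
  result: [vvmnamu]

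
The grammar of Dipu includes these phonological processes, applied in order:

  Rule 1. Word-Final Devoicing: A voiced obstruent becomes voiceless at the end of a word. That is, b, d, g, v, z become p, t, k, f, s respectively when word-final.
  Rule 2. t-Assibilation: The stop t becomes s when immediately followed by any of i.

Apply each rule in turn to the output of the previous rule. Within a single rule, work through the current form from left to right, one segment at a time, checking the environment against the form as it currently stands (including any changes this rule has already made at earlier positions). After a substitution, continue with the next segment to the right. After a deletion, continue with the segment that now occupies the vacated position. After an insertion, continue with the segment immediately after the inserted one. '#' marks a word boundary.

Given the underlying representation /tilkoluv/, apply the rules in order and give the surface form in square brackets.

[silkoluf]

Rule 1 Word-Final Devoicing: [tilkoluv] → [tilkoluf]
Rule 2 t-Assibilation: [tilkoluf] → [silkoluf]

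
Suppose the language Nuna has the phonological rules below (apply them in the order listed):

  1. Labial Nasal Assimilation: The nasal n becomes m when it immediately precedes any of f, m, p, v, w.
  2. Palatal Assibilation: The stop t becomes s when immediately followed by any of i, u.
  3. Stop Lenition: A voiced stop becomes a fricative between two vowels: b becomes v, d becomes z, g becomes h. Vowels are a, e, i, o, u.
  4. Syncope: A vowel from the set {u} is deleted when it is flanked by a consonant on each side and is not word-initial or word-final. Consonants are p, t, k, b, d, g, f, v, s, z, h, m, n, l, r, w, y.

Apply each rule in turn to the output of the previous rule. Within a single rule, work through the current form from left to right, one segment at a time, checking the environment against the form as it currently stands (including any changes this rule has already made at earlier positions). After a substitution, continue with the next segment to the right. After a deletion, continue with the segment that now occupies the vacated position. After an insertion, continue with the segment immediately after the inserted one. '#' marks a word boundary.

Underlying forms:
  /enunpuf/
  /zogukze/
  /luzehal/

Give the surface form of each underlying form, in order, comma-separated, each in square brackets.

/enunpuf/:
  1 Labial Nasal Assimilation: [enunpuf] → [enumpuf]
  2 Palatal Assibilation: no change — [enumpuf]
  3 Stop Lenition: no change — [enumpuf]
  4 Syncope: [enumpuf] → [enmpf]
/zogukze/:
  1 Labial Nasal Assimilation: no change — [zogukze]
  2 Palatal Assibilation: no change — [zogukze]
  3 Stop Lenition: [zogukze] → [zohukze]
  4 Syncope: [zohukze] → [zohkze]
/luzehal/:
  1 Labial Nasal Assimilation: no change — [luzehal]
  2 Palatal Assibilation: no change — [luzehal]
  3 Stop Lenition: no change — [luzehal]
  4 Syncope: [luzehal] → [lzehal]

[enmpf], [zohkze], [lzehal]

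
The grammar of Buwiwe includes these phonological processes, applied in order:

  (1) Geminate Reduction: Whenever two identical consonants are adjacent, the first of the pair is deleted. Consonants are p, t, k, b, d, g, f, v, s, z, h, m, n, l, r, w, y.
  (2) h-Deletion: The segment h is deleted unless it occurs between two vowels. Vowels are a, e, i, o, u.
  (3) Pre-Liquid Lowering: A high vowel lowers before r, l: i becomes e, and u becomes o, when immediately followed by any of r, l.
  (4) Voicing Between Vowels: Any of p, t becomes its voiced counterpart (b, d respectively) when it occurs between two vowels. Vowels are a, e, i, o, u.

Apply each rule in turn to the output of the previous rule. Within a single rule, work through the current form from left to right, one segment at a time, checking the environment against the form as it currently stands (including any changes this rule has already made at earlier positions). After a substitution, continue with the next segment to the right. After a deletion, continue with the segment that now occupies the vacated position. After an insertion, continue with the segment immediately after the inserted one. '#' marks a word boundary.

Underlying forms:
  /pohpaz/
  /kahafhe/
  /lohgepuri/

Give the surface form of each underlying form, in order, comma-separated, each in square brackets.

[pobaz], [kahafe], [logebori]

/pohpaz/:
  (1) Geminate Reduction: no change — [pohpaz]
  (2) h-Deletion: [pohpaz] → [popaz]
  (3) Pre-Liquid Lowering: no change — [popaz]
  (4) Voicing Between Vowels: [popaz] → [pobaz]
/kahafhe/:
  (1) Geminate Reduction: no change — [kahafhe]
  (2) h-Deletion: [kahafhe] → [kahafe]
  (3) Pre-Liquid Lowering: no change — [kahafe]
  (4) Voicing Between Vowels: no change — [kahafe]
/lohgepuri/:
  (1) Geminate Reduction: no change — [lohgepuri]
  (2) h-Deletion: [lohgepuri] → [logepuri]
  (3) Pre-Liquid Lowering: [logepuri] → [logepori]
  (4) Voicing Between Vowels: [logepori] → [logebori]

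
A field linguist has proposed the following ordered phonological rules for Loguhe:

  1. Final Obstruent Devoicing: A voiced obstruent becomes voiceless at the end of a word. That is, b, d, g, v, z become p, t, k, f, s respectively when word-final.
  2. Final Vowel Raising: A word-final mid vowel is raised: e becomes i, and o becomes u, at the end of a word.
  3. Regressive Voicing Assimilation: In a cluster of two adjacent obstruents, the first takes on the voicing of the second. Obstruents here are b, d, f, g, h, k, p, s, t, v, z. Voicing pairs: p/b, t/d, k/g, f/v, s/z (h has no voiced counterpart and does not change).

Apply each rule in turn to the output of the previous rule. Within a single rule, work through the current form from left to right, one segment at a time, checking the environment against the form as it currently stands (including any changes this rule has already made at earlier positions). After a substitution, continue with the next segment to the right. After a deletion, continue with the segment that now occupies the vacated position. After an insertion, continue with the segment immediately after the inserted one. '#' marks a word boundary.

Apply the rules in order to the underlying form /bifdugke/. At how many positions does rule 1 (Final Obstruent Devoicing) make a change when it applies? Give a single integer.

1 Final Obstruent Devoicing: no change — [bifdugke]
2 Final Vowel Raising: [bifdugke] → [bifdugki]
3 Regressive Voicing Assimilation: [bifdugki] → [bivdukki]
Rule 1 changed 0 position(s).

0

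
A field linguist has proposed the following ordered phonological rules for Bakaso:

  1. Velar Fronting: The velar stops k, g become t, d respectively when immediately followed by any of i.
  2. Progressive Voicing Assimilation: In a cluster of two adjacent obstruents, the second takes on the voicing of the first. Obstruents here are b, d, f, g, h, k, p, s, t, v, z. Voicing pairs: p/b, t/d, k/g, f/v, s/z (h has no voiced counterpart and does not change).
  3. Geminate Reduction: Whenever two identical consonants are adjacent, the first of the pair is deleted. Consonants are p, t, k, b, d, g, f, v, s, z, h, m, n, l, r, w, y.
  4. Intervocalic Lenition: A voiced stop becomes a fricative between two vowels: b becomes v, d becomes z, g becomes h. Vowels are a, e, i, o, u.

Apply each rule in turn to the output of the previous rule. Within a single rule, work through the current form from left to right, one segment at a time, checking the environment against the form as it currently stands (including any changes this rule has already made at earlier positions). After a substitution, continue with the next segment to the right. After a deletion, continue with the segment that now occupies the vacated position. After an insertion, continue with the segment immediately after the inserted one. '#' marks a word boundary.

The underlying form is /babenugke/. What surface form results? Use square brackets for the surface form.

[bavenuhe]

1 Velar Fronting: no change — [babenugke]
2 Progressive Voicing Assimilation: [babenugke] → [babenugge]
3 Geminate Reduction: [babenugge] → [babenuge]
4 Intervocalic Lenition: [babenuge] → [bavenuhe]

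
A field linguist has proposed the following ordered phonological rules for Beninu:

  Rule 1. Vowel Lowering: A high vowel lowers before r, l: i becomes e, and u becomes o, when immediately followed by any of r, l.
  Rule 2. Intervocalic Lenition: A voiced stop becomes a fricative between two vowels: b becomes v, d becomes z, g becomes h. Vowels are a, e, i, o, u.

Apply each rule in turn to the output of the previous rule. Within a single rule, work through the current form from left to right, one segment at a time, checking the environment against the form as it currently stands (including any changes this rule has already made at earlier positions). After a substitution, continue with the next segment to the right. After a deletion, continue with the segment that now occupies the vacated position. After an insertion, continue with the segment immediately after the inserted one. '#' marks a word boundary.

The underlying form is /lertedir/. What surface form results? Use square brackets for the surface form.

[lertezer]

Rule 1 Vowel Lowering: [lertedir] → [lerteder]
Rule 2 Intervocalic Lenition: [lerteder] → [lertezer]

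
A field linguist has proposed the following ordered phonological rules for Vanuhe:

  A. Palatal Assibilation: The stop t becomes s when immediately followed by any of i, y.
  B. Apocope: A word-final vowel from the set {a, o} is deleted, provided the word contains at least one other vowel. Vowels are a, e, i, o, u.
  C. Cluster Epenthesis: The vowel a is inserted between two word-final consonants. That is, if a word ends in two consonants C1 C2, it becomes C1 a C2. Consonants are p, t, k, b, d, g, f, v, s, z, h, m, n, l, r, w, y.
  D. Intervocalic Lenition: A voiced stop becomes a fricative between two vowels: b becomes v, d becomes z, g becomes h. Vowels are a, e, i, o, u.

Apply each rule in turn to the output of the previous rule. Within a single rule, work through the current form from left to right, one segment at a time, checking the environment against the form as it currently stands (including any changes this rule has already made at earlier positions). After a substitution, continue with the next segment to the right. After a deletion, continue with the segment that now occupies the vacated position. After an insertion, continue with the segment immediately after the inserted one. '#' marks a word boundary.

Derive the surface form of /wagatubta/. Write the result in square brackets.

A Palatal Assibilation: no change — [wagatubta]
B Apocope: [wagatubta] → [wagatubt]
C Cluster Epenthesis: [wagatubt] → [wagatubat]
D Intervocalic Lenition: [wagatubat] → [wahatuvat]

[wahatuvat]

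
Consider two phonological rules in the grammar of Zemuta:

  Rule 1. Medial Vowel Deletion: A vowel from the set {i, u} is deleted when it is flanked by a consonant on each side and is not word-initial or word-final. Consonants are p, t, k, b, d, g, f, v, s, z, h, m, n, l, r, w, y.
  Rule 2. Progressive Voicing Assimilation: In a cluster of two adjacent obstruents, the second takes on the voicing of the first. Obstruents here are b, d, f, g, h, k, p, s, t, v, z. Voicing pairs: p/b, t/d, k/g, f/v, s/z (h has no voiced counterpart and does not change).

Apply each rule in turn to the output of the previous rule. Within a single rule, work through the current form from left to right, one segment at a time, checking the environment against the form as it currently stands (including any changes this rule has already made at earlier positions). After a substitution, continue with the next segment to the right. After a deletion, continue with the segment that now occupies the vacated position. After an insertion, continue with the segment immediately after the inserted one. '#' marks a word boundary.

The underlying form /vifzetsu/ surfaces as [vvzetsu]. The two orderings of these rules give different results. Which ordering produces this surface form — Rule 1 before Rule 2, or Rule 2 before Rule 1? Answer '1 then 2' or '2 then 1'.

Order 1 then 2:
  1 Medial Vowel Deletion: [vifzetsu] → [vfzetsu]
  2 Progressive Voicing Assimilation: [vfzetsu] → [vvzetsu]
  result: [vvzetsu]
Order 2 then 1:
  2 Progressive Voicing Assimilation: [vifzetsu] → [vifsetsu]
  1 Medial Vowel Deletion: [vifsetsu] → [vfsetsu]
  result: [vfsetsu]

1 then 2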